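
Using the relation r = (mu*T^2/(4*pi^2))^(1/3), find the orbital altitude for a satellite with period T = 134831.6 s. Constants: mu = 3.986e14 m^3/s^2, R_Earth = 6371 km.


T = 134831.6 s
r = (mu*T^2/(4*pi^2))^(1/3) = (3.986e14 * 134831.6^2 / (4*pi^2))^(1/3)
r = 5.683122e+07 m = 56831.2198 km
alt = r - R_E = 56831.2198 - 6371 = 50460.2198 km

50460.2198 km


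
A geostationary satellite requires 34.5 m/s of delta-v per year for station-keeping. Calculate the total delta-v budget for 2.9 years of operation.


dV = rate * years = 34.5 * 2.9
dV = 100.0500 m/s

100.0500 m/s


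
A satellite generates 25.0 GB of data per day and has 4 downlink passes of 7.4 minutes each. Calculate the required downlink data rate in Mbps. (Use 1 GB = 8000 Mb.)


total contact time = 4 * 7.4 * 60 = 1776.0000 s
data = 25.0 GB = 200000.0000 Mb
rate = 200000.0000 / 1776.0000 = 112.6126 Mbps

112.6126 Mbps


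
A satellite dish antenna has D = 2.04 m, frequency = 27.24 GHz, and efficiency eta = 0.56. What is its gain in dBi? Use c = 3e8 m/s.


lambda = c/f = 3e8 / 2.724e+10 = 0.01101322 m
G = eta*(pi*D/lambda)^2 = 0.56*(pi*2.04/0.01101322)^2
G = 189635.5713 (linear)
G = 10*log10(189635.5713) = 52.7792 dBi

52.7792 dBi


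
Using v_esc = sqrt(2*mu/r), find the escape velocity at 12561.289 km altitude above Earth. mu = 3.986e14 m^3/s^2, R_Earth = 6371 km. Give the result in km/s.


r = 6371.0 + 12561.289 = 18932.2890 km = 1.8932289e+07 m
v_esc = sqrt(2*mu/r) = sqrt(2*3.986e14 / 1.8932289e+07)
v_esc = 6489.0644 m/s = 6.4891 km/s

6.4891 km/s


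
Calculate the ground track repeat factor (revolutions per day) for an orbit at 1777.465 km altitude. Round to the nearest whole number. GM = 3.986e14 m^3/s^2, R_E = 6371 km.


r = 8.148465e+06 m
T = 2*pi*sqrt(r^3/mu) = 7320.2334 s = 122.0039 min
revs/day = 1440 / 122.0039 = 11.8029
Rounded: 12 revolutions per day

12 revolutions per day


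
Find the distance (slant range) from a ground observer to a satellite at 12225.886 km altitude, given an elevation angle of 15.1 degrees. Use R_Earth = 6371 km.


h = 12225.886 km, el = 15.1 deg
d = -R_E*sin(el) + sqrt((R_E*sin(el))^2 + 2*R_E*h + h^2)
d = -6371.0000*sin(0.2635447) + sqrt((6371.0000*0.2605045)^2 + 2*6371.0000*12225.886 + 12225.886^2)
d = 15890.5123 km

15890.5123 km


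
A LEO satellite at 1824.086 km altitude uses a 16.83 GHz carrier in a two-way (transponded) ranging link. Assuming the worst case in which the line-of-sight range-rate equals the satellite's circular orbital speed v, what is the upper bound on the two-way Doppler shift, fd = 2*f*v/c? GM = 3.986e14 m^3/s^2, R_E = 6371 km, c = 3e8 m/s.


r = 8.195086e+06 m
v = sqrt(mu/r) = 6974.1597 m/s (worst-case radial velocity)
f = 16.83 GHz = 1.683e+10 Hz
fd = 2*f*v/c = 2*1.683e+10*6974.1597/3.0e+08
fd = 782500.7210 Hz

782500.7210 Hz


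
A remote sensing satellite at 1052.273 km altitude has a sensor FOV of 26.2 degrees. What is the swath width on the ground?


FOV = 26.2 deg = 0.4572763 rad
swath = 2 * alt * tan(FOV/2) = 2 * 1052.273 * tan(0.2286381)
swath = 2 * 1052.273 * 0.2327073
swath = 489.7432 km

489.7432 km


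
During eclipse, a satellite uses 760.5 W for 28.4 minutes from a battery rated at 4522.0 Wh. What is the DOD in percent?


E_used = P * t / 60 = 760.5 * 28.4 / 60 = 359.9700 Wh
DOD = E_used / E_total * 100 = 359.9700 / 4522.0 * 100
DOD = 7.9604 %

7.9604 %


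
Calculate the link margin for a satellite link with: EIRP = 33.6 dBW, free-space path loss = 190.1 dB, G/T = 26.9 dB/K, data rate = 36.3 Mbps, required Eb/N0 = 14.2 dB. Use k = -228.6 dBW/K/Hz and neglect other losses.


C/N0 = EIRP - FSPL + G/T - k = 33.6 - 190.1 + 26.9 - (-228.6)
C/N0 = 99.0000 dB-Hz
R_b = 36.3 Mbps = 3.63e+07 bps -> 10*log10(R_b) = 75.5991 dB-Hz
Eb/N0 = C/N0 - 10*log10(R_b) = 99.0000 - 75.5991 = 23.4009 dB
Margin = Eb/N0 - Eb/N0_req = 23.4009 - 14.2 = 9.2009 dB (link closes)

9.2009 dB


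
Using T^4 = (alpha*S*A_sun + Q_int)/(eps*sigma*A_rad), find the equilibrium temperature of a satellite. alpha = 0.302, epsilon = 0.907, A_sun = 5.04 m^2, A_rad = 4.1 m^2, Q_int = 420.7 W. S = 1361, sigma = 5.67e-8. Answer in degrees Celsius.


Numerator = alpha*S*A_sun + Q_int = 0.302*1361*5.04 + 420.7 = 2492.2509 W
Denominator = eps*sigma*A_rad = 0.907*5.67e-8*4.1 = 2.1085029e-07 W/K^4
T^4 = 1.1820002e+10 K^4
T = 329.7269 K = 56.5769 C

56.5769 degrees Celsius


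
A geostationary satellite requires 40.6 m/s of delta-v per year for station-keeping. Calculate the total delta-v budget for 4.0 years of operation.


dV = rate * years = 40.6 * 4.0
dV = 162.4000 m/s

162.4000 m/s


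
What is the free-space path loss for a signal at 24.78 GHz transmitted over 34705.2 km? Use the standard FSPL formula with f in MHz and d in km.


f = 24.78 GHz = 24780.0000 MHz
d = 34705.2 km
FSPL = 32.44 + 20*log10(24780.0000) + 20*log10(34705.2)
FSPL = 32.44 + 87.8820 + 90.8079
FSPL = 211.1299 dB

211.1299 dB


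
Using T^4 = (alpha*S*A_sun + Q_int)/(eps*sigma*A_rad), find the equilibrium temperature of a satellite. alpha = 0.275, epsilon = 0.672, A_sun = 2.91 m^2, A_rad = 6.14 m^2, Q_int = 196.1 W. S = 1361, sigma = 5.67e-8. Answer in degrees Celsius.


Numerator = alpha*S*A_sun + Q_int = 0.275*1361*2.91 + 196.1 = 1285.2403 W
Denominator = eps*sigma*A_rad = 0.672*5.67e-8*6.14 = 2.3394874e-07 W/K^4
T^4 = 5.4936832e+09 K^4
T = 272.2488 K = -0.9012442 C

-0.9012 degrees Celsius


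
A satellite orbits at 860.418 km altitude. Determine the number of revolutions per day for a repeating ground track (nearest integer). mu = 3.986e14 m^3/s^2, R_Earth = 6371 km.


r = 7.231418e+06 m
T = 2*pi*sqrt(r^3/mu) = 6119.9295 s = 101.9988 min
revs/day = 1440 / 101.9988 = 14.1178
Rounded: 14 revolutions per day

14 revolutions per day


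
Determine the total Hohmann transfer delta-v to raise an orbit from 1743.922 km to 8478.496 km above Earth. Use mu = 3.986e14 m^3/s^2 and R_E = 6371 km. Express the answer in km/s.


r1 = 8114.9220 km = 8.114922e+06 m
r2 = 14849.4960 km = 1.4849496e+07 m
dv1 = sqrt(mu/r1)*(sqrt(2*r2/(r1+r2)) - 1) = 961.6846 m/s
dv2 = sqrt(mu/r2)*(1 - sqrt(2*r1/(r1+r2))) = 825.4481 m/s
total dv = |dv1| + |dv2| = 961.6846 + 825.4481 = 1787.1327 m/s = 1.7871 km/s

1.7871 km/s


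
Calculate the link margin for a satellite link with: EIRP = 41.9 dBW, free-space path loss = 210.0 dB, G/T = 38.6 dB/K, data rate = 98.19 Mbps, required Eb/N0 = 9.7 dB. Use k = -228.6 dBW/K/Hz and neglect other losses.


C/N0 = EIRP - FSPL + G/T - k = 41.9 - 210.0 + 38.6 - (-228.6)
C/N0 = 99.1000 dB-Hz
R_b = 98.19 Mbps = 9.819e+07 bps -> 10*log10(R_b) = 79.9207 dB-Hz
Eb/N0 = C/N0 - 10*log10(R_b) = 99.1000 - 79.9207 = 19.1793 dB
Margin = Eb/N0 - Eb/N0_req = 19.1793 - 9.7 = 9.4793 dB (link closes)

9.4793 dB


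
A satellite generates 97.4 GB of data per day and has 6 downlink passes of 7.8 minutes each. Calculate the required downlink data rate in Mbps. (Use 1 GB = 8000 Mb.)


total contact time = 6 * 7.8 * 60 = 2808.0000 s
data = 97.4 GB = 779200.0000 Mb
rate = 779200.0000 / 2808.0000 = 277.4929 Mbps

277.4929 Mbps


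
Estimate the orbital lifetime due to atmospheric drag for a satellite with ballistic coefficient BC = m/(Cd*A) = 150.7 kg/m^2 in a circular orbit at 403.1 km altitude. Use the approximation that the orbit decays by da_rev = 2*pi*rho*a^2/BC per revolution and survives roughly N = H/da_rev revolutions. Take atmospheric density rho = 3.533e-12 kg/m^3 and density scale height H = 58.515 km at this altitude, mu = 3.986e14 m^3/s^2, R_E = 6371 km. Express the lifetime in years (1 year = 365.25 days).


a = R_E + alt = 6774.1000 km = 6.7741e+06 m
da_rev = 2*pi*rho*a^2/BC = 2*pi*3.533e-12*(6.7741e+06)^2/150.7 = 6.759483 m per revolution
N = H/da_rev = 58515.0000 m / 6.759483 m = 8656.7275 revolutions
P = 2*pi*sqrt(a^3/mu) = 5548.6665 s
lifetime = N*P = 8656.7275 * 5548.6665 = 4.8033295e+07 s = 555.9409 days
years = 555.9409 / 365.25 = 1.5221 years

1.5221 years


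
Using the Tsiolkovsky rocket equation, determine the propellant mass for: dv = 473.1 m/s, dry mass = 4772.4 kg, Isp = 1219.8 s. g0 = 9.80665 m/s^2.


ve = Isp * g0 = 1219.8 * 9.80665 = 11962.151670 m/s
mass ratio = exp(dv/ve) = exp(473.1/11962.151670) = 1.04034225
m_prop = m_dry * (mr - 1) = 4772.4 * (1.04034225 - 1)
m_prop = 192.5293 kg

192.5293 kg


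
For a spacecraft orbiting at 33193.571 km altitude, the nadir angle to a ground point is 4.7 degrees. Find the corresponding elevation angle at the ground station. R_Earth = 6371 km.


r = R_E + alt = 39564.5710 km
Law of sines in the satellite / Earth-center / ground-point triangle:
  sin(nadir)/R_E = sin(90 + el)/r  =>  cos(el) = (r/R_E)*sin(nadir)
cos(el) = (39564.5710 / 6371.0000) * sin(4.7 deg) = 0.5088466
el = arccos(0.5088466) = 59.4130 deg
(Earth-central angle = 90 - nadir - el = 25.8870 deg)

59.4130 degrees


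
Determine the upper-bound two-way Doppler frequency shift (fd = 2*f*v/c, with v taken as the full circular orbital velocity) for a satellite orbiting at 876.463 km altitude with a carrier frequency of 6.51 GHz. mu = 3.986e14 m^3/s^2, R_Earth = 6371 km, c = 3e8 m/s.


r = 7.247463e+06 m
v = sqrt(mu/r) = 7416.1011 m/s (worst-case radial velocity)
f = 6.51 GHz = 6.51e+09 Hz
fd = 2*f*v/c = 2*6.51e+09*7416.1011/3.0e+08
fd = 321858.7893 Hz

321858.7893 Hz


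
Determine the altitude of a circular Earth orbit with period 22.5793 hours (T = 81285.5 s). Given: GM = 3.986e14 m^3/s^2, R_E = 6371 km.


T = 81285.5 s
r = (mu*T^2/(4*pi^2))^(1/3) = (3.986e14 * 81285.5^2 / (4*pi^2))^(1/3)
r = 4.0557195e+07 m = 40557.1946 km
alt = r - R_E = 40557.1946 - 6371 = 34186.1946 km

34186.1946 km


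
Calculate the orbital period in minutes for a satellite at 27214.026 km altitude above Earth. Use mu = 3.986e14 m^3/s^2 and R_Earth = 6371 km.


r = 33585.0260 km = 3.3585026e+07 m
T = 2*pi*sqrt(r^3/mu) = 2*pi*sqrt(3.7882363e+22 / 3.986e14)
T = 61253.3371 s = 1020.8890 min

1020.8890 minutes


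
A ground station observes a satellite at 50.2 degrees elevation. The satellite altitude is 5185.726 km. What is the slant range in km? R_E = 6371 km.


h = 5185.726 km, el = 50.2 deg
d = -R_E*sin(el) + sqrt((R_E*sin(el))^2 + 2*R_E*h + h^2)
d = -6371.0000*sin(0.8761553) + sqrt((6371.0000*0.7682835)^2 + 2*6371.0000*5185.726 + 5185.726^2)
d = 5918.5306 km

5918.5306 km


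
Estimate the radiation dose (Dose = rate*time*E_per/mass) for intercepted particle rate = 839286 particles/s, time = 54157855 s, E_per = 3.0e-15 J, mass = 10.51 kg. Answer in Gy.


Total energy deposited = rate * time * E_per
  = 839286 * 54157855 * 3.0e-15 = 0.1363618 J
Dose = E_total / mass = 0.1363618 / 10.51
Dose = 0.01297448 Gy

0.0130 Gy


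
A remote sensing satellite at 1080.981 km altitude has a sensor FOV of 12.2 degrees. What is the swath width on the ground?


FOV = 12.2 deg = 0.2129302 rad
swath = 2 * alt * tan(FOV/2) = 2 * 1080.981 * tan(0.1064651)
swath = 2 * 1080.981 * 0.1068692
swath = 231.0471 km

231.0471 km


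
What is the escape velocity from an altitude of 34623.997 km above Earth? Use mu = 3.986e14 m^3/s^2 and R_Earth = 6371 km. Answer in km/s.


r = 6371.0 + 34623.997 = 40994.9970 km = 4.0994997e+07 m
v_esc = sqrt(2*mu/r) = sqrt(2*3.986e14 / 4.0994997e+07)
v_esc = 4409.7931 m/s = 4.4098 km/s

4.4098 km/s


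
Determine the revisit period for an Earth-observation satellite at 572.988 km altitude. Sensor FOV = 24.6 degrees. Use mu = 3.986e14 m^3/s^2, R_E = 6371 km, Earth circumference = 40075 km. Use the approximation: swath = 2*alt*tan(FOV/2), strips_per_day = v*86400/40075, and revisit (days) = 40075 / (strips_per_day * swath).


swath = 2*572.988*tan(0.2146755) = 249.8632 km
v = sqrt(mu/r) = 7576.4222 m/s = 7.5764 km/s
strips/day = v*86400/40075 = 7.5764*86400/40075 = 16.3344
coverage/day = strips * swath = 16.3344 * 249.8632 = 4081.3763 km
revisit = 40075 / 4081.3763 = 9.8190 days

9.8190 days


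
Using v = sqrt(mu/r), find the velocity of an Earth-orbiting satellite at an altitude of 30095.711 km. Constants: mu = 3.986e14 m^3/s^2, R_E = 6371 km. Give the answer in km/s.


r = R_E + alt = 6371.0 + 30095.711 = 36466.7110 km = 3.6466711e+07 m
v = sqrt(mu/r) = sqrt(3.986e14 / 3.6466711e+07) = 3306.1332 m/s = 3.3061 km/s

3.3061 km/s


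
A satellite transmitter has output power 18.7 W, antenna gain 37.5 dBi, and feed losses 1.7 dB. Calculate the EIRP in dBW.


Pt = 18.7 W = 12.7184 dBW
EIRP = Pt_dBW + Gt - losses = 12.7184 + 37.5 - 1.7 = 48.5184 dBW

48.5184 dBW


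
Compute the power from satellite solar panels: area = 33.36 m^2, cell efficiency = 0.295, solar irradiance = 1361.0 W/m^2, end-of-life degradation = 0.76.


P = area * eta * S * degradation
P = 33.36 * 0.295 * 1361.0 * 0.76
P = 10179.3436 W

10179.3436 W


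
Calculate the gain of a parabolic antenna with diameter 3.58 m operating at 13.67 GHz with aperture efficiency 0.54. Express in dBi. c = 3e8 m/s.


lambda = c/f = 3e8 / 1.367e+10 = 0.02194587 m
G = eta*(pi*D/lambda)^2 = 0.54*(pi*3.58/0.02194587)^2
G = 141825.4199 (linear)
G = 10*log10(141825.4199) = 51.5175 dBi

51.5175 dBi


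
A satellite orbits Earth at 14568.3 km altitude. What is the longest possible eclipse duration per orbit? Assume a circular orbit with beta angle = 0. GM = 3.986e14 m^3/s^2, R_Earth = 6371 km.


r = 20939.3000 km
T = 502.5777 min
Eclipse fraction = arcsin(R_E/r)/pi = arcsin(6371.0000/20939.3000)/pi
= arcsin(0.3042604)/pi = 0.0984093
Eclipse duration = 0.0984093 * 502.5777 = 49.4583 min

49.4583 minutes


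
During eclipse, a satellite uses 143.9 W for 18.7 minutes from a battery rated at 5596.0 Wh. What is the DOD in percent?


E_used = P * t / 60 = 143.9 * 18.7 / 60 = 44.8488 Wh
DOD = E_used / E_total * 100 = 44.8488 / 5596.0 * 100
DOD = 0.8014445 %

0.8014 %


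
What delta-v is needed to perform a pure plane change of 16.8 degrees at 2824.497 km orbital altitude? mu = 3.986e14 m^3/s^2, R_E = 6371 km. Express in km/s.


r = 9195.4970 km = 9.195497e+06 m
V = sqrt(mu/r) = 6583.8669 m/s
di = 16.8 deg = 0.2932153 rad
dV = 2*V*sin(di/2) = 2*6583.8669*sin(0.1466077)
dV = 1923.5824 m/s = 1.9236 km/s

1.9236 km/s


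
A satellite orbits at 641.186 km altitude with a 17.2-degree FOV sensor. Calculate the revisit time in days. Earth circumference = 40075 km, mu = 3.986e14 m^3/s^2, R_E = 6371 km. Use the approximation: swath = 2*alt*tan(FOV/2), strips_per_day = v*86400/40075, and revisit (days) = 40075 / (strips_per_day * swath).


swath = 2*641.186*tan(0.1500983) = 193.9405 km
v = sqrt(mu/r) = 7539.4894 m/s = 7.5395 km/s
strips/day = v*86400/40075 = 7.5395*86400/40075 = 16.2548
coverage/day = strips * swath = 16.2548 * 193.9405 = 3152.4683 km
revisit = 40075 / 3152.4683 = 12.7123 days

12.7123 days


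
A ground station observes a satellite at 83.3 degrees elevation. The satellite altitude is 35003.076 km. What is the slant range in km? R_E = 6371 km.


h = 35003.076 km, el = 83.3 deg
d = -R_E*sin(el) + sqrt((R_E*sin(el))^2 + 2*R_E*h + h^2)
d = -6371.0000*sin(1.4539) + sqrt((6371.0000*0.9931706)^2 + 2*6371.0000*35003.076 + 35003.076^2)
d = 35039.9083 km

35039.9083 km


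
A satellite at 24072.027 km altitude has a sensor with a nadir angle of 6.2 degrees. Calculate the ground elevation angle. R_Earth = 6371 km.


r = R_E + alt = 30443.0270 km
Law of sines in the satellite / Earth-center / ground-point triangle:
  sin(nadir)/R_E = sin(90 + el)/r  =>  cos(el) = (r/R_E)*sin(nadir)
cos(el) = (30443.0270 / 6371.0000) * sin(6.2 deg) = 0.5160614
el = arccos(0.5160614) = 58.9316 deg
(Earth-central angle = 90 - nadir - el = 24.8684 deg)

58.9316 degrees


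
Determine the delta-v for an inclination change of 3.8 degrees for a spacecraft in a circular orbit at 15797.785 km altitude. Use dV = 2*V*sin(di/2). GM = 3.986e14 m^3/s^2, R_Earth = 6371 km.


r = 22168.7850 km = 2.2168785e+07 m
V = sqrt(mu/r) = 4240.3109 m/s
di = 3.8 deg = 0.06632251 rad
dV = 2*V*sin(di/2) = 2*4240.3109*sin(0.03316126)
dV = 281.1765 m/s = 0.2811765 km/s

0.2812 km/s


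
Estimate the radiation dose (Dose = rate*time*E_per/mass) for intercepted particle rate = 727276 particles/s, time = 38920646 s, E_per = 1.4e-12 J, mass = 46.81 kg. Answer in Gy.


Total energy deposited = rate * time * E_per
  = 727276 * 38920646 * 1.4e-12 = 39.6285 J
Dose = E_total / mass = 39.6285 / 46.81
Dose = 0.8465813 Gy

0.8466 Gy


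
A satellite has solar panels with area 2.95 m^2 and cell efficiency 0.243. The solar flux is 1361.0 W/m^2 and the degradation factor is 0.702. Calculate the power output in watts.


P = area * eta * S * degradation
P = 2.95 * 0.243 * 1361.0 * 0.702
P = 684.8943 W

684.8943 W


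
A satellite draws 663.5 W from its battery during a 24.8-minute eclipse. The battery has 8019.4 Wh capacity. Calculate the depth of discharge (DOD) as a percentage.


E_used = P * t / 60 = 663.5 * 24.8 / 60 = 274.2467 Wh
DOD = E_used / E_total * 100 = 274.2467 / 8019.4 * 100
DOD = 3.4198 %

3.4198 %


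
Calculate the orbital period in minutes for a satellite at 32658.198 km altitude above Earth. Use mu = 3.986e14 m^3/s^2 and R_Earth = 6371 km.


r = 39029.1980 km = 3.9029198e+07 m
T = 2*pi*sqrt(r^3/mu) = 2*pi*sqrt(5.945233e+22 / 3.986e14)
T = 76735.3824 s = 1278.9230 min

1278.9230 minutes


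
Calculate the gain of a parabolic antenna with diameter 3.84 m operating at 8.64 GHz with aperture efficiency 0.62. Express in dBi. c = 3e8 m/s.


lambda = c/f = 3e8 / 8.64e+09 = 0.03472222 m
G = eta*(pi*D/lambda)^2 = 0.62*(pi*3.84/0.03472222)^2
G = 74840.8755 (linear)
G = 10*log10(74840.8755) = 48.7414 dBi

48.7414 dBi


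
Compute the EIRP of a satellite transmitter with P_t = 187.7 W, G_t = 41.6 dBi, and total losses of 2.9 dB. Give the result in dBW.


Pt = 187.7 W = 22.7346 dBW
EIRP = Pt_dBW + Gt - losses = 22.7346 + 41.6 - 2.9 = 61.4346 dBW

61.4346 dBW


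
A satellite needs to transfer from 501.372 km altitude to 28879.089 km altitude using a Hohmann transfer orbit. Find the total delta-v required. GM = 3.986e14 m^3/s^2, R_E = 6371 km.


r1 = 6872.3720 km = 6.872372e+06 m
r2 = 35250.0890 km = 3.5250089e+07 m
dv1 = sqrt(mu/r1)*(sqrt(2*r2/(r1+r2)) - 1) = 2236.8651 m/s
dv2 = sqrt(mu/r2)*(1 - sqrt(2*r1/(r1+r2))) = 1441.8243 m/s
total dv = |dv1| + |dv2| = 2236.8651 + 1441.8243 = 3678.6893 m/s = 3.6787 km/s

3.6787 km/s


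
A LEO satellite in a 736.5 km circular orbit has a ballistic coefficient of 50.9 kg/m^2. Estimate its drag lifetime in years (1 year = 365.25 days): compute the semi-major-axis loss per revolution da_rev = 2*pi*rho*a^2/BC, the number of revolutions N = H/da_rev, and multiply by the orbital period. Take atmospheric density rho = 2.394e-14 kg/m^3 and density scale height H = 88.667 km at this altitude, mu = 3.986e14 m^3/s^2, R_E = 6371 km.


a = R_E + alt = 7107.5000 km = 7.1075e+06 m
da_rev = 2*pi*rho*a^2/BC = 2*pi*2.394e-14*(7.1075e+06)^2/50.9 = 0.149286305 m per revolution
N = H/da_rev = 88667.0000 m / 0.149286305 m = 593939.2767 revolutions
P = 2*pi*sqrt(a^3/mu) = 5963.2982 s
lifetime = N*P = 593939.2767 * 5963.2982 = 3.541837e+09 s = 40993.4837 days
years = 40993.4837 / 365.25 = 112.2340 years

112.2340 years


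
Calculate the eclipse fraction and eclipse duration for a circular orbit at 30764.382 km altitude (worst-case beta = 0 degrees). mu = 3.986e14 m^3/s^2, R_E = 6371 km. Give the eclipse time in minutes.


r = 37135.3820 km
T = 1186.9757 min
Eclipse fraction = arcsin(R_E/r)/pi = arcsin(6371.0000/37135.3820)/pi
= arcsin(0.1715615)/pi = 0.05488121
Eclipse duration = 0.05488121 * 1186.9757 = 65.1427 min

65.1427 minutes


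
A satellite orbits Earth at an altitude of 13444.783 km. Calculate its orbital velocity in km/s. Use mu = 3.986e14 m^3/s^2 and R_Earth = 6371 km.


r = R_E + alt = 6371.0 + 13444.783 = 19815.7830 km = 1.9815783e+07 m
v = sqrt(mu/r) = sqrt(3.986e14 / 1.9815783e+07) = 4485.0060 m/s = 4.4850 km/s

4.4850 km/s


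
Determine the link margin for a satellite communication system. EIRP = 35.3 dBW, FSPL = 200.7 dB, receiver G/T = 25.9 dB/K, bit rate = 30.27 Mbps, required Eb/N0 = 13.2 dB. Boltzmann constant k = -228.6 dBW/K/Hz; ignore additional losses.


C/N0 = EIRP - FSPL + G/T - k = 35.3 - 200.7 + 25.9 - (-228.6)
C/N0 = 89.1000 dB-Hz
R_b = 30.27 Mbps = 3.027e+07 bps -> 10*log10(R_b) = 74.8101 dB-Hz
Eb/N0 = C/N0 - 10*log10(R_b) = 89.1000 - 74.8101 = 14.2899 dB
Margin = Eb/N0 - Eb/N0_req = 14.2899 - 13.2 = 1.0899 dB (link closes)

1.0899 dB


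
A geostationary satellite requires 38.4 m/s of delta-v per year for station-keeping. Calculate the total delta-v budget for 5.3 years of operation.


dV = rate * years = 38.4 * 5.3
dV = 203.5200 m/s

203.5200 m/s


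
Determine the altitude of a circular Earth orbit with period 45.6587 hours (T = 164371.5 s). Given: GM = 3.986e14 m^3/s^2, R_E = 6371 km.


T = 164371.5 s
r = (mu*T^2/(4*pi^2))^(1/3) = (3.986e14 * 164371.5^2 / (4*pi^2))^(1/3)
r = 6.485501e+07 m = 64855.0101 km
alt = r - R_E = 64855.0101 - 6371 = 58484.0101 km

58484.0101 km


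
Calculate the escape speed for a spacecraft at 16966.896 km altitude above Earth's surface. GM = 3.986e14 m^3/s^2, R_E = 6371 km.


r = 6371.0 + 16966.896 = 23337.8960 km = 2.3337896e+07 m
v_esc = sqrt(2*mu/r) = sqrt(2*3.986e14 / 2.3337896e+07)
v_esc = 5844.5731 m/s = 5.8446 km/s

5.8446 km/s


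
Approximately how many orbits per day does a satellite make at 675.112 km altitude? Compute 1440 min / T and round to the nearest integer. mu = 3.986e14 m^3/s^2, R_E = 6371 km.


r = 7.046112e+06 m
T = 2*pi*sqrt(r^3/mu) = 5886.2070 s = 98.1035 min
revs/day = 1440 / 98.1035 = 14.6784
Rounded: 15 revolutions per day

15 revolutions per day


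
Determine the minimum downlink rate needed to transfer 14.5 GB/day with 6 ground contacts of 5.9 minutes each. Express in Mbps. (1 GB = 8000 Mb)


total contact time = 6 * 5.9 * 60 = 2124.0000 s
data = 14.5 GB = 116000.0000 Mb
rate = 116000.0000 / 2124.0000 = 54.6139 Mbps

54.6139 Mbps


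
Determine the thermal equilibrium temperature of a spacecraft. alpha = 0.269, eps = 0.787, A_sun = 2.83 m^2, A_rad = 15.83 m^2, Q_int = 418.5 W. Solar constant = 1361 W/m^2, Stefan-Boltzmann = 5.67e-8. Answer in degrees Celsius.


Numerator = alpha*S*A_sun + Q_int = 0.269*1361*2.83 + 418.5 = 1454.5885 W
Denominator = eps*sigma*A_rad = 0.787*5.67e-8*15.83 = 7.0638051e-07 W/K^4
T^4 = 2.0592138e+09 K^4
T = 213.0224 K = -60.1276 C

-60.1276 degrees Celsius


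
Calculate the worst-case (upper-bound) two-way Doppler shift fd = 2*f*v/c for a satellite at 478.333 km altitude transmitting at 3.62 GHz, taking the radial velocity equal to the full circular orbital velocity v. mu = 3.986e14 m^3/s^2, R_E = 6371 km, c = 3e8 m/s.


r = 6.849333e+06 m
v = sqrt(mu/r) = 7628.5941 m/s (worst-case radial velocity)
f = 3.62 GHz = 3.62e+09 Hz
fd = 2*f*v/c = 2*3.62e+09*7628.5941/3.0e+08
fd = 184103.4038 Hz

184103.4038 Hz


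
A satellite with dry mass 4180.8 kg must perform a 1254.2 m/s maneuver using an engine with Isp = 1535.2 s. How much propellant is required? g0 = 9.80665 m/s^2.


ve = Isp * g0 = 1535.2 * 9.80665 = 15055.169080 m/s
mass ratio = exp(dv/ve) = exp(1254.2/15055.169080) = 1.08687536
m_prop = m_dry * (mr - 1) = 4180.8 * (1.08687536 - 1)
m_prop = 363.2085 kg

363.2085 kg


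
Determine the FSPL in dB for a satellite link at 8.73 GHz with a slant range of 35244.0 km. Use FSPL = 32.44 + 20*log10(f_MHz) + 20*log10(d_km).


f = 8.73 GHz = 8730.0000 MHz
d = 35244.0 km
FSPL = 32.44 + 20*log10(8730.0000) + 20*log10(35244.0)
FSPL = 32.44 + 78.8203 + 90.9417
FSPL = 202.2020 dB

202.2020 dB


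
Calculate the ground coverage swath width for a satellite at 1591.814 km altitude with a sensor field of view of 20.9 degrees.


FOV = 20.9 deg = 0.3647738 rad
swath = 2 * alt * tan(FOV/2) = 2 * 1591.814 * tan(0.1823869)
swath = 2 * 1591.814 * 0.1844365
swath = 587.1774 km

587.1774 km


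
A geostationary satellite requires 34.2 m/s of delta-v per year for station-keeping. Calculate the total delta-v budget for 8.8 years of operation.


dV = rate * years = 34.2 * 8.8
dV = 300.9600 m/s

300.9600 m/s


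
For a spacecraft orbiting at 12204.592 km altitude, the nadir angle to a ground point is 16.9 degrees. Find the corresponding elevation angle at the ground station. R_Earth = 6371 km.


r = R_E + alt = 18575.5920 km
Law of sines in the satellite / Earth-center / ground-point triangle:
  sin(nadir)/R_E = sin(90 + el)/r  =>  cos(el) = (r/R_E)*sin(nadir)
cos(el) = (18575.5920 / 6371.0000) * sin(16.9 deg) = 0.8475852
el = arccos(0.8475852) = 32.0500 deg
(Earth-central angle = 90 - nadir - el = 41.0500 deg)

32.0500 degrees


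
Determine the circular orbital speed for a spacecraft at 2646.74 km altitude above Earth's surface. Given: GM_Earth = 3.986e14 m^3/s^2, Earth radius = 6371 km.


r = R_E + alt = 6371.0 + 2646.74 = 9017.7400 km = 9.01774e+06 m
v = sqrt(mu/r) = sqrt(3.986e14 / 9.01774e+06) = 6648.4406 m/s = 6.6484 km/s

6.6484 km/s


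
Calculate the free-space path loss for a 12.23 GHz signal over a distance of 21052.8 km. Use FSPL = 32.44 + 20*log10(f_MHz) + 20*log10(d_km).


f = 12.23 GHz = 12230.0000 MHz
d = 21052.8 km
FSPL = 32.44 + 20*log10(12230.0000) + 20*log10(21052.8)
FSPL = 32.44 + 81.7485 + 86.4662
FSPL = 200.6547 dB

200.6547 dB


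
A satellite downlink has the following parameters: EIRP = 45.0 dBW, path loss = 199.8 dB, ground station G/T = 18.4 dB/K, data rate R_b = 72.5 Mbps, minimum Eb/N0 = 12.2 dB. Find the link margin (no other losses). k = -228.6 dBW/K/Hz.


C/N0 = EIRP - FSPL + G/T - k = 45.0 - 199.8 + 18.4 - (-228.6)
C/N0 = 92.2000 dB-Hz
R_b = 72.5 Mbps = 7.25e+07 bps -> 10*log10(R_b) = 78.6034 dB-Hz
Eb/N0 = C/N0 - 10*log10(R_b) = 92.2000 - 78.6034 = 13.5966 dB
Margin = Eb/N0 - Eb/N0_req = 13.5966 - 12.2 = 1.3966 dB (link closes)

1.3966 dB


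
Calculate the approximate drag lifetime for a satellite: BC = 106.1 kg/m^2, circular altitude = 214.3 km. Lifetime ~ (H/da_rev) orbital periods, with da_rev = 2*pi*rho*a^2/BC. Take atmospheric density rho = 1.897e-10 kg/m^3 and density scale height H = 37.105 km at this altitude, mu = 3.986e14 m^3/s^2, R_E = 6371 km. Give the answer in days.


a = R_E + alt = 6585.3000 km = 6.5853e+06 m
da_rev = 2*pi*rho*a^2/BC = 2*pi*1.897e-10*(6.5853e+06)^2/106.1 = 487.172701 m per revolution
N = H/da_rev = 37105.0000 m / 487.172701 m = 76.1640 revolutions
P = 2*pi*sqrt(a^3/mu) = 5318.3213 s
lifetime = N*P = 76.1640 * 5318.3213 = 405064.3847 s = 4.6882 days

4.6882 days


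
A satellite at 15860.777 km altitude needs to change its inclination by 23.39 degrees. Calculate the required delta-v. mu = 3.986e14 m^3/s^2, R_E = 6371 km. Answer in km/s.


r = 22231.7770 km = 2.2231777e+07 m
V = sqrt(mu/r) = 4234.2994 m/s
di = 23.39 deg = 0.4082325 rad
dV = 2*V*sin(di/2) = 2*4234.2994*sin(0.2041163)
dV = 1716.6006 m/s = 1.7166 km/s

1.7166 km/s


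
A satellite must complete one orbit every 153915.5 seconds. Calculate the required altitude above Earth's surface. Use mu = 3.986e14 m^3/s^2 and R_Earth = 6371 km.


T = 153915.5 s
r = (mu*T^2/(4*pi^2))^(1/3) = (3.986e14 * 153915.5^2 / (4*pi^2))^(1/3)
r = 6.2074623e+07 m = 62074.6230 km
alt = r - R_E = 62074.6230 - 6371 = 55703.6230 km

55703.6230 km


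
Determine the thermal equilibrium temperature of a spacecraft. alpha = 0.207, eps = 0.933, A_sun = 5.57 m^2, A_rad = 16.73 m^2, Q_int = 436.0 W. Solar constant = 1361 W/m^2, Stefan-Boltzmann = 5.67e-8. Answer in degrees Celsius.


Numerator = alpha*S*A_sun + Q_int = 0.207*1361*5.57 + 436.0 = 2005.2194 W
Denominator = eps*sigma*A_rad = 0.933*5.67e-8*16.73 = 8.850354e-07 W/K^4
T^4 = 2.265694e+09 K^4
T = 218.1727 K = -54.9773 C

-54.9773 degrees Celsius


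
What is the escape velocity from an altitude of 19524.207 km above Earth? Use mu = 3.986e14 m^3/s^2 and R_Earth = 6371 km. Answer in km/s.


r = 6371.0 + 19524.207 = 25895.2070 km = 2.5895207e+07 m
v_esc = sqrt(2*mu/r) = sqrt(2*3.986e14 / 2.5895207e+07)
v_esc = 5548.4791 m/s = 5.5485 km/s

5.5485 km/s


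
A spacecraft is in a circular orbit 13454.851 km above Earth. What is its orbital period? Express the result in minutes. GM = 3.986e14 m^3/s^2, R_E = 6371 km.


r = 19825.8510 km = 1.9825851e+07 m
T = 2*pi*sqrt(r^3/mu) = 2*pi*sqrt(7.7928356e+21 / 3.986e14)
T = 27781.7103 s = 463.0285 min

463.0285 minutes


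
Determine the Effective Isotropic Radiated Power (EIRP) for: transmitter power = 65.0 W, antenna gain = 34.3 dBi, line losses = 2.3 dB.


Pt = 65.0 W = 18.1291 dBW
EIRP = Pt_dBW + Gt - losses = 18.1291 + 34.3 - 2.3 = 50.1291 dBW

50.1291 dBW


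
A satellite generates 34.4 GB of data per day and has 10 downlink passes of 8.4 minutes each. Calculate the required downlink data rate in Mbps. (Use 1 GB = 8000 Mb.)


total contact time = 10 * 8.4 * 60 = 5040.0000 s
data = 34.4 GB = 275200.0000 Mb
rate = 275200.0000 / 5040.0000 = 54.6032 Mbps

54.6032 Mbps


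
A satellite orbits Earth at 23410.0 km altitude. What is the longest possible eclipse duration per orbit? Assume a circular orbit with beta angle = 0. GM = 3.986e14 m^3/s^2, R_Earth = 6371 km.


r = 29781.0000 km
T = 852.4499 min
Eclipse fraction = arcsin(R_E/r)/pi = arcsin(6371.0000/29781.0000)/pi
= arcsin(0.2139283)/pi = 0.06862591
Eclipse duration = 0.06862591 * 852.4499 = 58.5002 min

58.5002 minutes


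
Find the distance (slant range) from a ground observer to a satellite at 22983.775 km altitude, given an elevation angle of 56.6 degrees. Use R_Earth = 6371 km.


h = 22983.775 km, el = 56.6 deg
d = -R_E*sin(el) + sqrt((R_E*sin(el))^2 + 2*R_E*h + h^2)
d = -6371.0000*sin(0.9878564) + sqrt((6371.0000*0.8348479)^2 + 2*6371.0000*22983.775 + 22983.775^2)
d = 23825.7030 km

23825.7030 km


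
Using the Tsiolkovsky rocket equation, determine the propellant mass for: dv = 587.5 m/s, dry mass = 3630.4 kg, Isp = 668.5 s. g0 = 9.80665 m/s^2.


ve = Isp * g0 = 668.5 * 9.80665 = 6555.745525 m/s
mass ratio = exp(dv/ve) = exp(587.5/6555.745525) = 1.09375425
m_prop = m_dry * (mr - 1) = 3630.4 * (1.09375425 - 1)
m_prop = 340.3654 kg

340.3654 kg


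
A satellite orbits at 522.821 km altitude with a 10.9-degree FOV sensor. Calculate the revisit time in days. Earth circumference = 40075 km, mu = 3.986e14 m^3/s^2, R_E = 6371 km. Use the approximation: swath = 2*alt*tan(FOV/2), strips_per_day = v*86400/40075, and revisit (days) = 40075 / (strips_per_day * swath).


swath = 2*522.821*tan(0.09512044) = 99.7630 km
v = sqrt(mu/r) = 7603.9394 m/s = 7.6039 km/s
strips/day = v*86400/40075 = 7.6039*86400/40075 = 16.3938
coverage/day = strips * swath = 16.3938 * 99.7630 = 1635.4917 km
revisit = 40075 / 1635.4917 = 24.5033 days

24.5033 days


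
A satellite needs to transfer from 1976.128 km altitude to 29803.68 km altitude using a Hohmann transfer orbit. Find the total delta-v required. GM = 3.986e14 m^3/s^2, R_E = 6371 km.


r1 = 8347.1280 km = 8.347128e+06 m
r2 = 36174.6800 km = 3.617468e+07 m
dv1 = sqrt(mu/r1)*(sqrt(2*r2/(r1+r2)) - 1) = 1898.7392 m/s
dv2 = sqrt(mu/r2)*(1 - sqrt(2*r1/(r1+r2))) = 1286.7974 m/s
total dv = |dv1| + |dv2| = 1898.7392 + 1286.7974 = 3185.5366 m/s = 3.1855 km/s

3.1855 km/s


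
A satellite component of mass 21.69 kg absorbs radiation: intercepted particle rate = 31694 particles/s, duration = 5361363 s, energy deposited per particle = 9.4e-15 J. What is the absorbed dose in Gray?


Total energy deposited = rate * time * E_per
  = 31694 * 5361363 * 9.4e-15 = 0.001597277 J
Dose = E_total / mass = 0.001597277 / 21.69
Dose = 7.3641151e-05 Gy

7.3641e-05 Gy


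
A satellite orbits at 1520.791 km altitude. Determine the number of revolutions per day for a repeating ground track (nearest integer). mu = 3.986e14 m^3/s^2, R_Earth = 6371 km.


r = 7.891791e+06 m
T = 2*pi*sqrt(r^3/mu) = 6977.0942 s = 116.2849 min
revs/day = 1440 / 116.2849 = 12.3834
Rounded: 12 revolutions per day

12 revolutions per day


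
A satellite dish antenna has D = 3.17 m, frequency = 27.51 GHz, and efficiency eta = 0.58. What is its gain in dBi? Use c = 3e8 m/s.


lambda = c/f = 3e8 / 2.751e+10 = 0.01090513 m
G = eta*(pi*D/lambda)^2 = 0.58*(pi*3.17/0.01090513)^2
G = 483709.8539 (linear)
G = 10*log10(483709.8539) = 56.8458 dBi

56.8458 dBi


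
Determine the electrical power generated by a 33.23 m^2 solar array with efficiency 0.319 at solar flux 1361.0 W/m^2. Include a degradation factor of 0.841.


P = area * eta * S * degradation
P = 33.23 * 0.319 * 1361.0 * 0.841
P = 12133.1941 W

12133.1941 W


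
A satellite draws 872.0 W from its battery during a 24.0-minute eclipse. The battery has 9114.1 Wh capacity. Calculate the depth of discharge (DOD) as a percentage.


E_used = P * t / 60 = 872.0 * 24.0 / 60 = 348.8000 Wh
DOD = E_used / E_total * 100 = 348.8000 / 9114.1 * 100
DOD = 3.8270 %

3.8270 %


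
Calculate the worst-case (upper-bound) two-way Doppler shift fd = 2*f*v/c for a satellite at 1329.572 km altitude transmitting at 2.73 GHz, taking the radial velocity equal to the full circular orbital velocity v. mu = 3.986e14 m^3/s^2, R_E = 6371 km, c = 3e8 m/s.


r = 7.700572e+06 m
v = sqrt(mu/r) = 7194.6083 m/s (worst-case radial velocity)
f = 2.73 GHz = 2.73e+09 Hz
fd = 2*f*v/c = 2*2.73e+09*7194.6083/3.0e+08
fd = 130941.8710 Hz

130941.8710 Hz


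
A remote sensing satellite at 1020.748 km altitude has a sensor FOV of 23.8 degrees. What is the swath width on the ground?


FOV = 23.8 deg = 0.4153884 rad
swath = 2 * alt * tan(FOV/2) = 2 * 1020.748 * tan(0.2076942)
swath = 2 * 1020.748 * 0.2107331
swath = 430.2107 km

430.2107 km


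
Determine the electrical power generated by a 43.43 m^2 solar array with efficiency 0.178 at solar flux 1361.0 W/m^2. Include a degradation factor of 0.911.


P = area * eta * S * degradation
P = 43.43 * 0.178 * 1361.0 * 0.911
P = 9584.8724 W

9584.8724 W


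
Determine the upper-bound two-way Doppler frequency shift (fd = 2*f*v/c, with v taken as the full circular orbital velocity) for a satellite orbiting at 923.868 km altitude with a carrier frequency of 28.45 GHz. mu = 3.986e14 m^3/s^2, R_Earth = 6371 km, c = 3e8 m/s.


r = 7.294868e+06 m
v = sqrt(mu/r) = 7391.9654 m/s (worst-case radial velocity)
f = 28.45 GHz = 2.845e+10 Hz
fd = 2*f*v/c = 2*2.845e+10*7391.9654/3.0e+08
fd = 1.4020094e+06 Hz

1.4020e+06 Hz


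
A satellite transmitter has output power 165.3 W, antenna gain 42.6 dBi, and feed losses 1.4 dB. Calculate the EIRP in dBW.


Pt = 165.3 W = 22.1827 dBW
EIRP = Pt_dBW + Gt - losses = 22.1827 + 42.6 - 1.4 = 63.3827 dBW

63.3827 dBW


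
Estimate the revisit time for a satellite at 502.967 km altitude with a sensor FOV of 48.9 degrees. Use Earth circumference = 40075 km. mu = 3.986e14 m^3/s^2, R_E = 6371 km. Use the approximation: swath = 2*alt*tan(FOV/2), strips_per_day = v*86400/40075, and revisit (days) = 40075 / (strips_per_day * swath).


swath = 2*502.967*tan(0.426733) = 457.3708 km
v = sqrt(mu/r) = 7614.9126 m/s = 7.6149 km/s
strips/day = v*86400/40075 = 7.6149*86400/40075 = 16.4174
coverage/day = strips * swath = 16.4174 * 457.3708 = 7508.8524 km
revisit = 40075 / 7508.8524 = 5.3370 days

5.3370 days


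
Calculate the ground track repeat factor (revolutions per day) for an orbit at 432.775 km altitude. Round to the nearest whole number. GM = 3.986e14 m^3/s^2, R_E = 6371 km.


r = 6.803775e+06 m
T = 2*pi*sqrt(r^3/mu) = 5585.1666 s = 93.0861 min
revs/day = 1440 / 93.0861 = 15.4695
Rounded: 15 revolutions per day

15 revolutions per day


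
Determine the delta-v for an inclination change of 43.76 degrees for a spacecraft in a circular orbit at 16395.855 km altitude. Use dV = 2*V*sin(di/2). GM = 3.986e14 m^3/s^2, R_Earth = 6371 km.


r = 22766.8550 km = 2.2766855e+07 m
V = sqrt(mu/r) = 4184.2452 m/s
di = 43.76 deg = 0.7637561 rad
dV = 2*V*sin(di/2) = 2*4184.2452*sin(0.381878)
dV = 3118.6341 m/s = 3.1186 km/s

3.1186 km/s


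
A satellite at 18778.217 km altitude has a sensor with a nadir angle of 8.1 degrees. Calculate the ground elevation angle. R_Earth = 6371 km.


r = R_E + alt = 25149.2170 km
Law of sines in the satellite / Earth-center / ground-point triangle:
  sin(nadir)/R_E = sin(90 + el)/r  =>  cos(el) = (r/R_E)*sin(nadir)
cos(el) = (25149.2170 / 6371.0000) * sin(8.1 deg) = 0.5562009
el = arccos(0.5562009) = 56.2065 deg
(Earth-central angle = 90 - nadir - el = 25.6935 deg)

56.2065 degrees


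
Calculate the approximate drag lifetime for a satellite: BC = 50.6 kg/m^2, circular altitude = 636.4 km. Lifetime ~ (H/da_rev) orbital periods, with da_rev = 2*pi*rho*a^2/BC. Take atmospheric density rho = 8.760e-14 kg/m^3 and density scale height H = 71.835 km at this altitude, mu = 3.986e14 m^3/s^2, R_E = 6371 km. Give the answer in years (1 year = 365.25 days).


a = R_E + alt = 7007.4000 km = 7.0074e+06 m
da_rev = 2*pi*rho*a^2/BC = 2*pi*8.760e-14*(7.0074e+06)^2/50.6 = 0.534130374 m per revolution
N = H/da_rev = 71835.0000 m / 0.534130374 m = 134489.6368 revolutions
P = 2*pi*sqrt(a^3/mu) = 5837.7647 s
lifetime = N*P = 134489.6368 * 5837.7647 = 7.8511885e+08 s = 9087.0237 days
years = 9087.0237 / 365.25 = 24.8789 years

24.8789 years


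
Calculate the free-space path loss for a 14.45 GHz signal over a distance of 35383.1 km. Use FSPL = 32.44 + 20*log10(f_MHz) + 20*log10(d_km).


f = 14.45 GHz = 14450.0000 MHz
d = 35383.1 km
FSPL = 32.44 + 20*log10(14450.0000) + 20*log10(35383.1)
FSPL = 32.44 + 83.1974 + 90.9759
FSPL = 206.6133 dB

206.6133 dB


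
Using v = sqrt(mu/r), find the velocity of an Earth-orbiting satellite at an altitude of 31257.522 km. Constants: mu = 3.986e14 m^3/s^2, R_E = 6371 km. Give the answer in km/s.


r = R_E + alt = 6371.0 + 31257.522 = 37628.5220 km = 3.7628522e+07 m
v = sqrt(mu/r) = sqrt(3.986e14 / 3.7628522e+07) = 3254.6933 m/s = 3.2547 km/s

3.2547 km/s


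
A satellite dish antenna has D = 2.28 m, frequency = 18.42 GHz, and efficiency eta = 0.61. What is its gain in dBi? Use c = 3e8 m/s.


lambda = c/f = 3e8 / 1.842e+10 = 0.01628664 m
G = eta*(pi*D/lambda)^2 = 0.61*(pi*2.28/0.01628664)^2
G = 117987.5048 (linear)
G = 10*log10(117987.5048) = 50.7184 dBi

50.7184 dBi


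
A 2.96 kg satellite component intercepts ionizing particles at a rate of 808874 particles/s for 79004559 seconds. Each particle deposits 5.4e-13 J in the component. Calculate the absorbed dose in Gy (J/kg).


Total energy deposited = rate * time * E_per
  = 808874 * 79004559 * 5.4e-13 = 34.5086 J
Dose = E_total / mass = 34.5086 / 2.96
Dose = 11.6583 Gy

11.6583 Gy


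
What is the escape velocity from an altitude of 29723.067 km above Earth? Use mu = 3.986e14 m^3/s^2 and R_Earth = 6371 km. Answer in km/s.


r = 6371.0 + 29723.067 = 36094.0670 km = 3.6094067e+07 m
v_esc = sqrt(2*mu/r) = sqrt(2*3.986e14 / 3.6094067e+07)
v_esc = 4699.6524 m/s = 4.6997 km/s

4.6997 km/s


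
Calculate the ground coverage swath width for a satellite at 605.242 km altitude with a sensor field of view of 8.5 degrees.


FOV = 8.5 deg = 0.148353 rad
swath = 2 * alt * tan(FOV/2) = 2 * 605.242 * tan(0.07417649)
swath = 2 * 605.242 * 0.07431284
swath = 89.9545 km

89.9545 km


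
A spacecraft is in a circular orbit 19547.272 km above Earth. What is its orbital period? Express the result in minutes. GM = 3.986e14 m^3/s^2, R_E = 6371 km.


r = 25918.2720 km = 2.5918272e+07 m
T = 2*pi*sqrt(r^3/mu) = 2*pi*sqrt(1.7410776e+22 / 3.986e14)
T = 41526.0178 s = 692.1003 min

692.1003 minutes


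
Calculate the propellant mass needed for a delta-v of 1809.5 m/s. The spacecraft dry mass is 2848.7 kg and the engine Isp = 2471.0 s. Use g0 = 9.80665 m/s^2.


ve = Isp * g0 = 2471.0 * 9.80665 = 24232.232150 m/s
mass ratio = exp(dv/ve) = exp(1809.5/24232.232150) = 1.07753203
m_prop = m_dry * (mr - 1) = 2848.7 * (1.07753203 - 1)
m_prop = 220.8655 kg

220.8655 kg


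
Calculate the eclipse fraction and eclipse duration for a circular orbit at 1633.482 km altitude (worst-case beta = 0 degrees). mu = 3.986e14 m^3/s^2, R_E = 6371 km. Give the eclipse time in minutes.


r = 8004.4820 km
T = 118.7845 min
Eclipse fraction = arcsin(R_E/r)/pi = arcsin(6371.0000/8004.4820)/pi
= arcsin(0.7959291)/pi = 0.2930172
Eclipse duration = 0.2930172 * 118.7845 = 34.8059 min

34.8059 minutes
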